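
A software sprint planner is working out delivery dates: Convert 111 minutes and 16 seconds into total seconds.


Minutes: 111
Seconds: 16
Convert minutes to seconds: 111 x 60 = 6660
Add remaining seconds: 6660 + 16 = 6676

6676


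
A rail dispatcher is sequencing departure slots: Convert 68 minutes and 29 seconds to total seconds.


Minutes: 68
Extra seconds: 29
Seconds per minute: 60
Minutes to seconds: 68 x 60 = 4080
Total: 4080 + 29 = 4109

4109


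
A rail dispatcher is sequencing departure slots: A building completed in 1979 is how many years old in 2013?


Birth year: 1979
Current year: 2013
Age = current year - birth year
Age = 2013 - 1979 = 34

34


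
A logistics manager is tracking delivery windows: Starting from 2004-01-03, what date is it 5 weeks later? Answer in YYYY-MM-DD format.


Start: 2004-01-03
Weeks to add: 5
Convert to days: 5 x 7 = 35 days
Add 35 days to 2004-01-03
Result: 2004-02-07

2004-02-07


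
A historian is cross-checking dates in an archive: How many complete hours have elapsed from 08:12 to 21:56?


Start: 08:12
End: 21:56
Hour difference: 21 - 8 = 13 hours
Minute difference: 56 - 12 = 44 minutes
Total minutes: 824
Complete hours: 824 / 60 = 13 (remainder 44)

13


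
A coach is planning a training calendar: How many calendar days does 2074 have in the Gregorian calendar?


Year: 2074
Check leap year rules:
Divisible by 4? No
2074 is not a leap year
Days: 365

365


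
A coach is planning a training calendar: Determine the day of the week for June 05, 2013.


Date: 2013-06-05
January 1, 2013 is a Tuesday
Day of year: 156
Offset from Jan 1: 155 days
155 mod 7 = 1
Result: Wednesday

Wednesday


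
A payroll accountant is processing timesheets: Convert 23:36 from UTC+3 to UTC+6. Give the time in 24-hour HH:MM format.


Local time: 23:36 at UTC+3 (offset 3h)
Target zone: UTC+6 (offset 6h)
Difference: 6 - (3) = 3 hours
Calculation: 23 + (3) = 26
Wraparound: (26) mod 24 = 2
Result: 02:36

02:36


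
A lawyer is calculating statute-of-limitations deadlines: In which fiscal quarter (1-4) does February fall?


Month: February (month 2)
Q1: January-March (months 1-3)
Q2: April-June (months 4-6)
Q3: July-September (months 7-9)
Q4: October-December (months 10-12)
Month 2 falls in Q1

1


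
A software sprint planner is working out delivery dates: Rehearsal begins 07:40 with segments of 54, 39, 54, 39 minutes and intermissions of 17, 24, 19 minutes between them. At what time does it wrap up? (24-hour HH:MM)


Start: 07:40 = 460 min from midnight
  after task 1 (54 min): 08:34
  after break (17 min): 08:51
  after task 2 (39 min): 09:30
  after break (24 min): 09:54
  after task 3 (54 min): 10:48
  after break (19 min): 11:07
  after task 4 (39 min): 11:46
Total elapsed: 246 minutes
End time: 11:46

11:46


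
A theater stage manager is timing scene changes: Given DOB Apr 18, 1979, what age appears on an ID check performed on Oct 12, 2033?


Birth: 1979-04-18
Reference: 2033-10-12
Year difference: 2033 - 1979 = 54
Has birthday (04-18) occurred by 10-12? Yes
Age in full years: 54

54


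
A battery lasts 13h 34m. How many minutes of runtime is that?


Hours: 13
Extra minutes: 34
Minutes per hour: 60
Hours to minutes: 13 x 60 = 780
Total: 780 + 34 = 814

814


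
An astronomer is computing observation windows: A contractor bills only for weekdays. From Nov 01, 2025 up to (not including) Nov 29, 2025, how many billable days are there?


Start: 2025-11-01 (Saturday)
End (exclusive): 2025-11-29 (Saturday)
Total calendar days: 28
Full weeks: 28 // 7 = 4 -> 20 weekdays
Remaining 0 days starting on Saturday:
Total business days: 20 + 0 = 20

20


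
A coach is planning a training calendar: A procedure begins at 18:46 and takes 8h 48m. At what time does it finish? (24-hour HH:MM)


Start time: 18:46
Adding: 8 hours 48 minutes
Minutes: 46 + 48 = 94
Minute overflow: 94 >= 60, so carry 1 hour, minutes = 34
Hours: 18 + 8 + 1 = 27
Hour wraparound: 27 mod 24 = 3
Result: 03:34

03:34


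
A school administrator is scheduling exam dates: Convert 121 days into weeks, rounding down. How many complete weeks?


Total days: 121
Days per week: 7
Division: 121 / 7 = 17 remainder 2
Complete weeks: 17
Remaining days: 2

17


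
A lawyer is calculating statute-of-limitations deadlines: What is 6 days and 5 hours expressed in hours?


Days: 6
Extra hours: 5
Hours per day: 24
Days to hours: 6 x 24 = 144
Total: 144 + 5 = 149

149


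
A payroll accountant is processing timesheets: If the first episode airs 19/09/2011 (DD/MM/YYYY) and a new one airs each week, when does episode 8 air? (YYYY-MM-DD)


First occurrence: 2011-09-19 (occurrence 1)
Each occurrence is 7 days after the previous.
Occurrence 8 is 7 weeks after the first.
7 weeks = 49 days
2011-09-19 + 49 days = 2011-11-07

2011-11-07


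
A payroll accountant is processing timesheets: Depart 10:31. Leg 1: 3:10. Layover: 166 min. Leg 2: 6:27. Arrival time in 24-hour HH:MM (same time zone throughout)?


Depart: 10:31
Leg 1: +190 min -> 13:41
Layover: +166 min -> 16:27
Leg 2: +387 min -> 22:54
Total travel: 743 minutes = 12h 23m
Arrival: 22:54

22:54


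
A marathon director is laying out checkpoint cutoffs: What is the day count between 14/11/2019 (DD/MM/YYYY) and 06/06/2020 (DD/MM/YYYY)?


Start date: 2019-11-14
End date: 2020-06-06
Nov 2019: +17 days
Dec 2019: +31 days
Jan 2020: +31 days
... (5 more months)
Total: 205 days

205


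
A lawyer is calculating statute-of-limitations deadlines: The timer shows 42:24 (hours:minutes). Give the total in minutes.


Hours: 42
Minutes: 24
Convert hours to minutes: 42 x 60 = 2520
Add remaining minutes: 2520 + 24 = 2544

2544


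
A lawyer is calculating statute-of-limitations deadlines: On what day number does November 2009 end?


Month: November
Year: 2009
November is a 30-day month
Total: 30 days

30


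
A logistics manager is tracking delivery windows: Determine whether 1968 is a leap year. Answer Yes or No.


Year: 1968
Divisible by 4? 1968 / 4 = 492.0 -> Yes
Divisible by 100? 1968 / 100 = 19.68 -> No
Divisible by 4 but not 100, so it IS a leap year

Yes


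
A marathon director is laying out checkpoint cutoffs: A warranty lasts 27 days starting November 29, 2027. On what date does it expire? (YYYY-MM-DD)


Start: 2027-11-29
Adding 27 days
Days remaining in November: 1
After November: 26 days still to add
December 2027 has 31 days, need 26
Result: 2027-12-26

2027-12-26


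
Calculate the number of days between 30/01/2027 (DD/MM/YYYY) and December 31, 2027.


Start: January 30, 2027
End: December 31, 2027
Days left in January: 1
February: 28
March: 31
April: 30
May: 31
... plus remaining months
Sum of remaining months: 334
Total: 1 + 334 = 335

335


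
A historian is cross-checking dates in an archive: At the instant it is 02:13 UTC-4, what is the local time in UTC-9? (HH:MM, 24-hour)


Local time: 02:13 at UTC-4 (offset -4h)
Target zone: UTC-9 (offset -9h)
Difference: -9 - (-4) = -5 hours
Calculation: 2 + (-5) = -3
Wraparound: (-3) mod 24 = 21
Result: 21:13

21:13


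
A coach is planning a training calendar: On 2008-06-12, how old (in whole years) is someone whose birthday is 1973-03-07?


Birth: 1973-03-07
Reference: 2008-06-12
Year difference: 2008 - 1973 = 35
Has birthday (03-07) occurred by 06-12? Yes
Age in full years: 35

35


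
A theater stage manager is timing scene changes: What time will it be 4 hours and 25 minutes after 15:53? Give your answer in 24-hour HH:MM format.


Start time: 15:53
Adding: 4 hours 25 minutes
Minutes: 53 + 25 = 78
Minute overflow: 78 >= 60, so carry 1 hour, minutes = 18
Hours: 15 + 4 + 1 = 20
Result: 20:18

20:18


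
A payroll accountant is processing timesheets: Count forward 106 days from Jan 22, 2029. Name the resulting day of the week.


Start: 2029-01-22 (Monday)
Step 1 - find target date: add 106 days
  2029-01-22 + 106 days = 2029-05-08
Step 2 - day of week:
  106 mod 7 = 1
  Monday + 1 days -> Tuesday
Result: Tuesday (2029-05-08)

Tuesday


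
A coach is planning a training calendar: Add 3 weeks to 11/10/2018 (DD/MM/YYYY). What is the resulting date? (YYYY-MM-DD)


Start: 2018-10-11
Weeks to add: 3
Convert to days: 3 x 7 = 21 days
Add 21 days to 2018-10-11
Result: 2018-11-01

2018-11-01


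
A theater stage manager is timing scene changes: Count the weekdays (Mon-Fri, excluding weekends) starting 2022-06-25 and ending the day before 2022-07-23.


Start: 2022-06-25 (Saturday)
End (exclusive): 2022-07-23 (Saturday)
Total calendar days: 28
Full weeks: 28 // 7 = 4 -> 20 weekdays
Remaining 0 days starting on Saturday:
Total business days: 20 + 0 = 20

20


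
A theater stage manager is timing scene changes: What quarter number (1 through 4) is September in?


Month: September (month 9)
Q1: January-March (months 1-3)
Q2: April-June (months 4-6)
Q3: July-September (months 7-9)
Q4: October-December (months 10-12)
Month 9 falls in Q3

3


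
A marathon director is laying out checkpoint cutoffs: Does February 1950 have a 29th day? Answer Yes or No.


Year: 1950
Divisible by 4? 1950 / 4 = 487.5 -> No
Not divisible by 4, so NOT a leap year

No


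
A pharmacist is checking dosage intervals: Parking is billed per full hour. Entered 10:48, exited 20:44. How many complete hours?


Start: 10:48
End: 20:44
Hour difference: 20 - 10 = 10 hours
Minute difference: 44 - 48 = -4 minutes
Total minutes: 596
Complete hours: 596 / 60 = 9 (remainder 56)

9


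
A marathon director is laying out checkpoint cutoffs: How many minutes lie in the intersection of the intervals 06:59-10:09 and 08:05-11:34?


Interval A: [419, 609] minutes from midnight
Interval B: [485, 694] minutes from midnight
Overlap start = max(419, 485) = 485
Overlap end = min(609, 694) = 609
Overlap = 609 - 485 = 124 minutes

124


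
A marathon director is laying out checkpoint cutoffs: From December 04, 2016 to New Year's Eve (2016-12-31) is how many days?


Start: December 04, 2016
End: December 31, 2016
Days left in December: 27
Total: 27 days

27


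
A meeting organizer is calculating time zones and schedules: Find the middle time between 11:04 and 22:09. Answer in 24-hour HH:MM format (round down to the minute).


Start time: 11:04 = 664 minutes from midnight
End time: 22:09 = 1329 minutes from midnight
Sum: 664 + 1329 = 1993
Midpoint: 1993 / 2 = 996 minutes
Convert: 996 / 60 = 16 hours, 36 minutes
Result: 16:36

16:36


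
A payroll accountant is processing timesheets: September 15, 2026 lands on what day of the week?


Date: 2026-09-15
January 1, 2026 is a Thursday
Day of year: 258
Offset from Jan 1: 257 days
257 mod 7 = 5
Result: Tuesday

Tuesday


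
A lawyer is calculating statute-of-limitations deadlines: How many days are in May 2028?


Month: May
Year: 2028
May is a 31-day month
Total: 31 days

31


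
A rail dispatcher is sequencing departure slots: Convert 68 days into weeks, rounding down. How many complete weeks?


Total days: 68
Days per week: 7
Division: 68 / 7 = 9 remainder 5
Complete weeks: 9
Remaining days: 5

9


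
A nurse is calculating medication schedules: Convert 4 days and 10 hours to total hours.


Days: 4
Extra hours: 10
Hours per day: 24
Days to hours: 4 x 24 = 96
Total: 96 + 10 = 106

106


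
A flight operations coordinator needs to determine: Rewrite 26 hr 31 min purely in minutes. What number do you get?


Hours: 26
Extra minutes: 31
Minutes per hour: 60
Hours to minutes: 26 x 60 = 1560
Total: 1560 + 31 = 1591

1591


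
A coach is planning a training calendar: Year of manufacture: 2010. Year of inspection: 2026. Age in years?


Birth year: 2010
Current year: 2026
Age = current year - birth year
Age = 2026 - 2010 = 16

16


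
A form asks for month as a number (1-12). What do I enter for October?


Calendar month order:
9. September
10. October <--
11. November
October is month number 10

10


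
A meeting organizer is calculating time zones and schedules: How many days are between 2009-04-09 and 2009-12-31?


Start date: 2009-04-09
End date: 2009-12-31
Apr 2009: +22 days
May 2009: +31 days
Jun 2009: +30 days
... (6 more months)
Total: 266 days

266


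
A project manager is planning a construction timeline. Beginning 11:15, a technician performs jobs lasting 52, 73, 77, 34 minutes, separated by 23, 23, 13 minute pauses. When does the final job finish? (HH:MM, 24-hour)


Start: 11:15 = 675 min from midnight
  after task 1 (52 min): 12:07
  after break (23 min): 12:30
  after task 2 (73 min): 13:43
  after break (23 min): 14:06
  after task 3 (77 min): 15:23
  after break (13 min): 15:36
  after task 4 (34 min): 16:10
Total elapsed: 295 minutes
End time: 16:10

16:10


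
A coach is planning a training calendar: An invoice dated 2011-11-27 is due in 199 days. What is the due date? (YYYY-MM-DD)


Start: 2011-11-27
Adding 199 days
Days remaining in November: 3
After November: 196 days still to add
December 2011: 31 days, 165 remaining
January 2012: 31 days, 134 remaining
February 2012: 29 days, 105 remaining
March 2012: 31 days, 74 remaining
Result: 2012-06-13

2012-06-13


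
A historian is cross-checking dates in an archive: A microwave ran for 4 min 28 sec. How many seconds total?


Minutes: 4
Extra seconds: 28
Seconds per minute: 60
Minutes to seconds: 4 x 60 = 240
Total: 240 + 28 = 268

268


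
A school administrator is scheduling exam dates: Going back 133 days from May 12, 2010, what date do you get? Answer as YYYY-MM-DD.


Start: 2010-05-12
Subtracting 133 days
Days already passed in May: 12
After going back through May: 121 more days to subtract
April 2010: 30 days, 91 remaining
March 2010: 31 days, 60 remaining
February 2010: 28 days, 32 remaining
January 2010: 31 days, 1 remaining
Result: 2009-12-30

2009-12-30


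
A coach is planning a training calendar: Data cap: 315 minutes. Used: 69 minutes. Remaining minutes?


Total budget: 315 minutes
Time used: 69 minutes
Remaining: 315 - 69 = 246 minutes
Percent used: 21.9%
Percent remaining: 78.1%

246


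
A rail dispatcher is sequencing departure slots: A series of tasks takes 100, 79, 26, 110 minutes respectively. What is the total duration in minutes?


Durations: 100, 79, 26, 110
Running sum: 100
+ 79 = 179
+ 26 = 205
+ 110 = 315
Total duration: 315 minutes
That is 5 hours and 15 minutes

315


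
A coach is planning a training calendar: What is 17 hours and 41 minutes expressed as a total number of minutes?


Hours: 17
Minutes: 41
Convert hours to minutes: 17 x 60 = 1020
Add remaining minutes: 1020 + 41 = 1061

1061


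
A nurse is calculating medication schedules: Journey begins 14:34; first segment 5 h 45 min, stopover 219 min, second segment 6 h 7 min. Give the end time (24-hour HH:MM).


Depart: 14:34
Leg 1: +345 min -> 20:19
Layover: +219 min -> 23:58
Leg 2: +367 min -> 06:05
Total travel: 931 minutes = 15h 31m
Arrival: 06:05

06:05


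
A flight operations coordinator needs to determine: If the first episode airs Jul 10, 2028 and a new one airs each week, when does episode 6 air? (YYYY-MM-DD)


First occurrence: 2028-07-10 (occurrence 1)
Each occurrence is 7 days after the previous.
Occurrence 6 is 5 weeks after the first.
5 weeks = 35 days
2028-07-10 + 35 days = 2028-08-14

2028-08-14


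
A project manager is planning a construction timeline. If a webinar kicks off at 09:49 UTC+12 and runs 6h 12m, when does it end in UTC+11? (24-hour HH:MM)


Start: 09:49 in UTC+12
Step 1 - add duration:
  minutes: 49 + 12 = 61 (carry 1h)
  hours: 9 + 6 + 1 = 16
  end in UTC+12: 16:01
Step 2 - convert UTC+12 -> UTC+11:
  offset difference: 11 - (12) = -1 hours
  16 + (-1) = 15 -> mod 24 = 15
Result: 15:01 in UTC+11

15:01


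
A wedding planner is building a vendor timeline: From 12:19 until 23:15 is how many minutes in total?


Start time: 12:19 = 739 minutes from midnight
End time: 23:15 = 1395 minutes from midnight
Difference: 1395 - 739 = 656 minutes
That is 10 hours and 56 minutes

656


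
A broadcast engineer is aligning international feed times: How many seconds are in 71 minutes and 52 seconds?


Minutes: 71
Seconds: 52
Convert minutes to seconds: 71 x 60 = 4260
Add remaining seconds: 4260 + 52 = 4312

4312


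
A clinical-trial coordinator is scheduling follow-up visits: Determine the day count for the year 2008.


Year: 2008
Check leap year rules:
Divisible by 4? Yes
Divisible by 100? No
2008 is a leap year
Days: 366

366


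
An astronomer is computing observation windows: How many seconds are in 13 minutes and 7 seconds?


Minutes: 13
Extra seconds: 7
Seconds per minute: 60
Minutes to seconds: 13 x 60 = 780
Total: 780 + 7 = 787

787


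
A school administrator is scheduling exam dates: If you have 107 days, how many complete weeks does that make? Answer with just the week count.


Total days: 107
Days per week: 7
Division: 107 / 7 = 15 remainder 2
Complete weeks: 15
Remaining days: 2

15


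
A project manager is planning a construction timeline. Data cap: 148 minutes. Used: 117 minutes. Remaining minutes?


Total budget: 148 minutes
Time used: 117 minutes
Remaining: 148 - 117 = 31 minutes
Percent used: 79.1%
Percent remaining: 20.9%

31


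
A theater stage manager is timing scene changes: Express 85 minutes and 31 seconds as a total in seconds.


Minutes: 85
Seconds: 31
Convert minutes to seconds: 85 x 60 = 5100
Add remaining seconds: 5100 + 31 = 5131

5131


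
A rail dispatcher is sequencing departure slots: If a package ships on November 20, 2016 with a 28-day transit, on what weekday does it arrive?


Start: 2016-11-20 (Sunday)
Step 1 - find target date: add 28 days
  2016-11-20 + 28 days = 2016-12-18
Step 2 - day of week:
  28 mod 7 = 0
  Sunday + 0 days -> Sunday
Result: Sunday (2016-12-18)

Sunday


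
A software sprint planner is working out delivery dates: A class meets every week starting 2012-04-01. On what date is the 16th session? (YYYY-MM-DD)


First occurrence: 2012-04-01 (occurrence 1)
Each occurrence is 7 days after the previous.
Occurrence 16 is 15 weeks after the first.
15 weeks = 105 days
2012-04-01 + 105 days = 2012-07-15

2012-07-15


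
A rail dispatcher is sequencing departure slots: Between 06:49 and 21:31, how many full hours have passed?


Start: 06:49
End: 21:31
Hour difference: 21 - 6 = 15 hours
Minute difference: 31 - 49 = -18 minutes
Total minutes: 882
Complete hours: 882 / 60 = 14 (remainder 42)

14


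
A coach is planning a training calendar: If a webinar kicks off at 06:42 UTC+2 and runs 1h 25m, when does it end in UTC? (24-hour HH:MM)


Start: 06:42 in UTC+2
Step 1 - add duration:
  minutes: 42 + 25 = 67 (carry 1h)
  hours: 6 + 1 + 1 = 8
  end in UTC+2: 08:07
Step 2 - convert UTC+2 -> UTC:
  offset difference: 0 - (2) = -2 hours
  8 + (-2) = 6 -> mod 24 = 6
Result: 06:07 in UTC

06:07


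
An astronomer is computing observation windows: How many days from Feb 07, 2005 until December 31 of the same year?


Start: February 07, 2005
End: December 31, 2005
Days left in February: 21
March: 31
April: 30
May: 31
June: 30
... plus remaining months
Sum of remaining months: 306
Total: 21 + 306 = 327

327


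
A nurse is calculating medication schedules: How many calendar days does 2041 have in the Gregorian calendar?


Year: 2041
Check leap year rules:
Divisible by 4? No
2041 is not a leap year
Days: 365

365


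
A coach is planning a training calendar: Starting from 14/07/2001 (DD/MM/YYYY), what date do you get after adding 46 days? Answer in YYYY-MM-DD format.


Start: 2001-07-14
Adding 46 days
Days remaining in July: 17
After July: 29 days still to add
August 2001 has 31 days, need 29
Result: 2001-08-29

2001-08-29


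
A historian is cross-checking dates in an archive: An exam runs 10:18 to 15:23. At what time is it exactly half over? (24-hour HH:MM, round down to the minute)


Start time: 10:18 = 618 minutes from midnight
End time: 15:23 = 923 minutes from midnight
Sum: 618 + 923 = 1541
Midpoint: 1541 / 2 = 770 minutes
Convert: 770 / 60 = 12 hours, 50 minutes
Result: 12:50

12:50


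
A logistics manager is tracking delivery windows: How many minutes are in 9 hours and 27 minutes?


Hours: 9
Extra minutes: 27
Minutes per hour: 60
Hours to minutes: 9 x 60 = 540
Total: 540 + 27 = 567

567


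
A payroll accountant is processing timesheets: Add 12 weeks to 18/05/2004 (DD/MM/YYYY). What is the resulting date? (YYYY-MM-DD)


Start: 2004-05-18
Weeks to add: 12
Convert to days: 12 x 7 = 84 days
Add 84 days to 2004-05-18
Result: 2004-08-10

2004-08-10


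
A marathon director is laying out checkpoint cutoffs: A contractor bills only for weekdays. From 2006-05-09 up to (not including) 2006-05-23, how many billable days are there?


Start: 2006-05-09 (Tuesday)
End (exclusive): 2006-05-23 (Tuesday)
Total calendar days: 14
Full weeks: 14 // 7 = 2 -> 10 weekdays
Remaining 0 days starting on Tuesday:
Total business days: 10 + 0 = 10

10


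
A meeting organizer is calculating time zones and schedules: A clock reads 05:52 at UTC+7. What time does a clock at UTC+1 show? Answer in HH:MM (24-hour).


Local time: 05:52 at UTC+7 (offset 7h)
Target zone: UTC+1 (offset 1h)
Difference: 1 - (7) = -6 hours
Calculation: 5 + (-6) = -1
Wraparound: (-1) mod 24 = 23
Result: 23:52

23:52


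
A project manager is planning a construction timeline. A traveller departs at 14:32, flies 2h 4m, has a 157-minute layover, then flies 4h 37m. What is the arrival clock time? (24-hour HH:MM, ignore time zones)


Depart: 14:32
Leg 1: +124 min -> 16:36
Layover: +157 min -> 19:13
Leg 2: +277 min -> 23:50
Total travel: 558 minutes = 9h 18m
Arrival: 23:50

23:50


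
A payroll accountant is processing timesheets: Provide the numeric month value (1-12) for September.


Calendar month order:
8. August
9. September <--
10. October
September is month number 9

9


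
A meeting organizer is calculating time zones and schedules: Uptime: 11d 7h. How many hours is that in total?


Days: 11
Extra hours: 7
Hours per day: 24
Days to hours: 11 x 24 = 264
Total: 264 + 7 = 271

271


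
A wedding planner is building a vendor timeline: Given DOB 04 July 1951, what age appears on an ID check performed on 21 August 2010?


Birth: 1951-07-04
Reference: 2010-08-21
Year difference: 2010 - 1951 = 59
Has birthday (07-04) occurred by 08-21? Yes
Age in full years: 59

59


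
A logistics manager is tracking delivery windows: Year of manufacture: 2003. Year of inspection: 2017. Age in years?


Birth year: 2003
Current year: 2017
Age = current year - birth year
Age = 2017 - 2003 = 14

14


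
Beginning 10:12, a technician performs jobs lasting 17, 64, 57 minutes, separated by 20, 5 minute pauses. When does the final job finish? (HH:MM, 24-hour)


Start: 10:12 = 612 min from midnight
  after task 1 (17 min): 10:29
  after break (20 min): 10:49
  after task 2 (64 min): 11:53
  after break (5 min): 11:58
  after task 3 (57 min): 12:55
Total elapsed: 163 minutes
End time: 12:55

12:55


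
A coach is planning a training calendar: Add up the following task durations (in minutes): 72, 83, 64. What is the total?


Durations: 72, 83, 64
Running sum: 72
+ 83 = 155
+ 64 = 219
Total duration: 219 minutes
That is 3 hours and 39 minutes

219


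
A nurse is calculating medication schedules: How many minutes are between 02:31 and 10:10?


Start time: 02:31 = 151 minutes from midnight
End time: 10:10 = 610 minutes from midnight
Difference: 610 - 151 = 459 minutes
That is 7 hours and 39 minutes

459


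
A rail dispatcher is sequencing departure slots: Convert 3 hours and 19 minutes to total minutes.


Hours: 3
Minutes: 19
Convert hours to minutes: 3 x 60 = 180
Add remaining minutes: 180 + 19 = 199

199


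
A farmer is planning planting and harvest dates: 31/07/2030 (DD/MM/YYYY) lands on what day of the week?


Date: 2030-07-31
January 1, 2030 is a Tuesday
Day of year: 212
Offset from Jan 1: 211 days
211 mod 7 = 1
Result: Wednesday

Wednesday


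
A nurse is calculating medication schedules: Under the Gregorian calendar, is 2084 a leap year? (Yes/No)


Year: 2084
Divisible by 4? 2084 / 4 = 521.0 -> Yes
Divisible by 100? 2084 / 100 = 20.84 -> No
Divisible by 4 but not 100, so it IS a leap year

Yes


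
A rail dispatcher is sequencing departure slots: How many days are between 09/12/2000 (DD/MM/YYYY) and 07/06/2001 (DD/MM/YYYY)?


Start date: 2000-12-09
End date: 2001-06-07
Dec 2000: +23 days
Jan 2001: +31 days
Feb 2001: +28 days
... (4 more months)
Total: 180 days

180


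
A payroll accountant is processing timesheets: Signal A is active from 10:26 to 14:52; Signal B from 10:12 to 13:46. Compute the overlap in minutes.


Interval A: [626, 892] minutes from midnight
Interval B: [612, 826] minutes from midnight
Overlap start = max(626, 612) = 626
Overlap end = min(892, 826) = 826
Overlap = 826 - 626 = 200 minutes

200


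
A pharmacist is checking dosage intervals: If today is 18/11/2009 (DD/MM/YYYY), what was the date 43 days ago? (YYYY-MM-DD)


Start: 2009-11-18
Subtracting 43 days
Days already passed in November: 18
After going back through November: 25 more days to subtract
October 2009 has 31 days, need 25
Result: 2009-10-06

2009-10-06


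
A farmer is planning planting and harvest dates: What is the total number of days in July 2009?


Month: July
Year: 2009
July is a 31-day month
Total: 31 days

31


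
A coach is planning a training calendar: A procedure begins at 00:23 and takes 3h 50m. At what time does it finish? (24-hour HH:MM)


Start time: 00:23
Adding: 3 hours 50 minutes
Minutes: 23 + 50 = 73
Minute overflow: 73 >= 60, so carry 1 hour, minutes = 13
Hours: 0 + 3 + 1 = 4
Result: 04:13

04:13


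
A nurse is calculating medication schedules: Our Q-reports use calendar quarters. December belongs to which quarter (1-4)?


Month: December (month 12)
Q1: January-March (months 1-3)
Q2: April-June (months 4-6)
Q3: July-September (months 7-9)
Q4: October-December (months 10-12)
Month 12 falls in Q4

4


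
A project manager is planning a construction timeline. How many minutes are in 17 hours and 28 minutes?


Hours: 17
Extra minutes: 28
Minutes per hour: 60
Hours to minutes: 17 x 60 = 1020
Total: 1020 + 28 = 1048

1048


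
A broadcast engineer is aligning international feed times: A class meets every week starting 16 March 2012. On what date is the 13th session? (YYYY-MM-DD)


First occurrence: 2012-03-16 (occurrence 1)
Each occurrence is 7 days after the previous.
Occurrence 13 is 12 weeks after the first.
12 weeks = 84 days
2012-03-16 + 84 days = 2012-06-08

2012-06-08


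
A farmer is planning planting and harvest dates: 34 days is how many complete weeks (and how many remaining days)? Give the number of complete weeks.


Total days: 34
Days per week: 7
Division: 34 / 7 = 4 remainder 6
Complete weeks: 4
Remaining days: 6

4


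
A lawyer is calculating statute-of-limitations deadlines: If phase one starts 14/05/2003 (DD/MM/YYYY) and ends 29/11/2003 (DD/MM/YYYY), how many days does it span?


Start date: 2003-05-14
End date: 2003-11-29
May 2003: +18 days
Jun 2003: +30 days
Jul 2003: +31 days
... (4 more months)
Total: 199 days

199


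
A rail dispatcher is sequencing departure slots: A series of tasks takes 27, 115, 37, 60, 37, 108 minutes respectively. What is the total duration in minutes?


Durations: 27, 115, 37, 60, 37, 108
Running sum: 27
+ 115 = 142
+ 37 = 179
+ 60 = 239
+ 37 = 276
+ 108 = 384
Total duration: 384 minutes
That is 6 hours and 24 minutes

384


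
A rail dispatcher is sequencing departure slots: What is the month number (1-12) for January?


Calendar month order:
1. January <--
2. February
January is month number 1

1


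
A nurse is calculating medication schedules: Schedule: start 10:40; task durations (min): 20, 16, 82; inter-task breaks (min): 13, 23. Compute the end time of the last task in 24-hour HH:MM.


Start: 10:40 = 640 min from midnight
  after task 1 (20 min): 11:00
  after break (13 min): 11:13
  after task 2 (16 min): 11:29
  after break (23 min): 11:52
  after task 3 (82 min): 13:14
Total elapsed: 154 minutes
End time: 13:14

13:14


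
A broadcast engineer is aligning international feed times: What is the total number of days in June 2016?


Month: June
Year: 2016
June is a 30-day month
Total: 30 days

30


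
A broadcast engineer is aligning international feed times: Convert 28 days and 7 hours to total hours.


Days: 28
Extra hours: 7
Hours per day: 24
Days to hours: 28 x 24 = 672
Total: 672 + 7 = 679

679


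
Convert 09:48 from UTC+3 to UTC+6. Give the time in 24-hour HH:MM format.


Local time: 09:48 at UTC+3 (offset 3h)
Target zone: UTC+6 (offset 6h)
Difference: 6 - (3) = 3 hours
Calculation: 9 + (3) = 12
Result: 12:48

12:48


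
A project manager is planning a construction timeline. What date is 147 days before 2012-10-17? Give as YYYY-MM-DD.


Start: 2012-10-17
Subtracting 147 days
Days already passed in October: 17
After going back through October: 130 more days to subtract
September 2012: 30 days, 100 remaining
August 2012: 31 days, 69 remaining
July 2012: 31 days, 38 remaining
June 2012: 30 days, 8 remaining
Result: 2012-05-23

2012-05-23


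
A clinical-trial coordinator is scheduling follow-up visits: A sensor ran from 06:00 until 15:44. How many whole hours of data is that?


Start: 06:00
End: 15:44
Hour difference: 15 - 6 = 9 hours
Minute difference: 44 - 0 = 44 minutes
Total minutes: 584
Complete hours: 584 / 60 = 9 (remainder 44)

9


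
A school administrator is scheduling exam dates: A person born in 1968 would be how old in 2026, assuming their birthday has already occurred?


Birth year: 1968
Current year: 2026
Age = current year - birth year
Age = 2026 - 1968 = 58

58


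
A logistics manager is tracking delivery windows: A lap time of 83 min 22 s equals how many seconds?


Minutes: 83
Seconds: 22
Convert minutes to seconds: 83 x 60 = 4980
Add remaining seconds: 4980 + 22 = 5002

5002


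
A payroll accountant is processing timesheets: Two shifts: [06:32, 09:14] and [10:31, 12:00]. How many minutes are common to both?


Interval A: [392, 554] minutes from midnight
Interval B: [631, 720] minutes from midnight
Overlap start = max(392, 631) = 631
Overlap end = min(554, 720) = 554
End <= start, so the intervals do not overlap: 0 minutes

0


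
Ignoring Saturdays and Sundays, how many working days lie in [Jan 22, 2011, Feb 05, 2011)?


Start: 2011-01-22 (Saturday)
End (exclusive): 2011-02-05 (Saturday)
Total calendar days: 14
Full weeks: 14 // 7 = 2 -> 10 weekdays
Remaining 0 days starting on Saturday:
Total business days: 10 + 0 = 10

10


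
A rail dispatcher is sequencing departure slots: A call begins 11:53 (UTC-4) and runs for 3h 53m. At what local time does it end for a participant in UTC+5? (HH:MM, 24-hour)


Start: 11:53 in UTC-4
Step 1 - add duration:
  minutes: 53 + 53 = 106 (carry 1h)
  hours: 11 + 3 + 1 = 15
  end in UTC-4: 15:46
Step 2 - convert UTC-4 -> UTC+5:
  offset difference: 5 - (-4) = 9 hours
  15 + (9) = 24 -> mod 24 = 0
Result: 00:46 in UTC+5

00:46


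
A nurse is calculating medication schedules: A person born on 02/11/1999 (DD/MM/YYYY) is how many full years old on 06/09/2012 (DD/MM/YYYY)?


Birth: 1999-11-02
Reference: 2012-09-06
Year difference: 2012 - 1999 = 13
Has birthday (11-02) occurred by 09-06? No
Birthday not yet reached this year -> subtract 1
Age in full years: 12

12


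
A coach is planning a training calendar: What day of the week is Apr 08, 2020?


Date: 2020-04-08
January 1, 2020 is a Wednesday
Day of year: 99
Offset from Jan 1: 98 days
98 mod 7 = 0
Result: Wednesday

Wednesday


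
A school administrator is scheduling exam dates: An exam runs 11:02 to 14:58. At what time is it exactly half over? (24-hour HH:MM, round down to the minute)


Start time: 11:02 = 662 minutes from midnight
End time: 14:58 = 898 minutes from midnight
Sum: 662 + 898 = 1560
Midpoint: 1560 / 2 = 780 minutes
Convert: 780 / 60 = 13 hours, 0 minutes
Result: 13:00

13:00


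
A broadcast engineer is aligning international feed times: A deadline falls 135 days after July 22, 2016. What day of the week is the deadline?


Start: 2016-07-22 (Friday)
Step 1 - find target date: add 135 days
  2016-07-22 + 135 days = 2016-12-04
Step 2 - day of week:
  135 mod 7 = 2
  Friday + 2 days -> Sunday
Result: Sunday (2016-12-04)

Sunday


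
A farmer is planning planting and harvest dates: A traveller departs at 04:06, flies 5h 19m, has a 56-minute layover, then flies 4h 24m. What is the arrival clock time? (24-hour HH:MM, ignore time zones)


Depart: 04:06
Leg 1: +319 min -> 09:25
Layover: +56 min -> 10:21
Leg 2: +264 min -> 14:45
Total travel: 639 minutes = 10h 39m
Arrival: 14:45

14:45


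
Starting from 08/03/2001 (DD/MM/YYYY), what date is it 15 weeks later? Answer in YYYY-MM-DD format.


Start: 2001-03-08
Weeks to add: 15
Convert to days: 15 x 7 = 105 days
Add 105 days to 2001-03-08
Result: 2001-06-21

2001-06-21


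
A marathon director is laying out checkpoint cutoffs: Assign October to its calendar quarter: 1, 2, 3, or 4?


Month: October (month 10)
Q1: January-March (months 1-3)
Q2: April-June (months 4-6)
Q3: July-September (months 7-9)
Q4: October-December (months 10-12)
Month 10 falls in Q4

4


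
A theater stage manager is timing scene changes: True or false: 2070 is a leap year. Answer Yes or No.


Year: 2070
Divisible by 4? 2070 / 4 = 517.5 -> No
Not divisible by 4, so NOT a leap year

No


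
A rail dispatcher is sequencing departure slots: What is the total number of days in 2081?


Year: 2081
Check leap year rules:
Divisible by 4? No
2081 is not a leap year
Days: 365

365


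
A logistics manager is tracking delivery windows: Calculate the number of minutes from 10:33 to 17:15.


Start time: 10:33 = 633 minutes from midnight
End time: 17:15 = 1035 minutes from midnight
Difference: 1035 - 633 = 402 minutes
That is 6 hours and 42 minutes

402


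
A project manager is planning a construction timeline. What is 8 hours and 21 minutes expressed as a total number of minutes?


Hours: 8
Minutes: 21
Convert hours to minutes: 8 x 60 = 480
Add remaining minutes: 480 + 21 = 501

501


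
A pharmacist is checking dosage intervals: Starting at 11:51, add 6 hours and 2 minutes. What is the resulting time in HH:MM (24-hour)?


Start time: 11:51
Adding: 6 hours 2 minutes
Minutes: 51 + 2 = 53
Hours: 11 + 6 + 0 = 17
Result: 17:53

17:53


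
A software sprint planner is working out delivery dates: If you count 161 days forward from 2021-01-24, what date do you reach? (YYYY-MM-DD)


Start: 2021-01-24
Adding 161 days
Days remaining in January: 7
After January: 154 days still to add
February 2021: 28 days, 126 remaining
March 2021: 31 days, 95 remaining
April 2021: 30 days, 65 remaining
May 2021: 31 days, 34 remaining
Result: 2021-07-04

2021-07-04


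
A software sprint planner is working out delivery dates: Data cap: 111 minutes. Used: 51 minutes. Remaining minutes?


Total budget: 111 minutes
Time used: 51 minutes
Remaining: 111 - 51 = 60 minutes
Percent used: 45.9%
Percent remaining: 54.1%

60


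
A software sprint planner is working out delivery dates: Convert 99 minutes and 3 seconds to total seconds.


Minutes: 99
Extra seconds: 3
Seconds per minute: 60
Minutes to seconds: 99 x 60 = 5940
Total: 5940 + 3 = 5943

5943


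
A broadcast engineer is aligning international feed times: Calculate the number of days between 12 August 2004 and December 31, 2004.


Start: August 12, 2004
End: December 31, 2004
Days left in August: 19
September: 30
October: 31
November: 30
December: 31
Sum of remaining months: 122
Total: 19 + 122 = 141

141


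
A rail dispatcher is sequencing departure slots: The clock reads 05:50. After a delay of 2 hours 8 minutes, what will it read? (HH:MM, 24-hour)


Start time: 05:50
Adding: 2 hours 8 minutes
Minutes: 50 + 8 = 58
Hours: 5 + 2 + 0 = 7
Result: 07:58

07:58


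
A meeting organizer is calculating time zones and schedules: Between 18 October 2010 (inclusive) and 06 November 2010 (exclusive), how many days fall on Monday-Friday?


Start: 2010-10-18 (Monday)
End (exclusive): 2010-11-06 (Saturday)
Total calendar days: 19
Full weeks: 19 // 7 = 2 -> 10 weekdays
Remaining 5 days starting on Monday:
  Mon(w), Tue(w), Wed(w), Thu(w), Fri(w) -> 5 weekdays
Total business days: 10 + 5 = 15

15


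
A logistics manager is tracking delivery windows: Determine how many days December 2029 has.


Month: December
Year: 2029
December is a 31-day month
Total: 31 days

31


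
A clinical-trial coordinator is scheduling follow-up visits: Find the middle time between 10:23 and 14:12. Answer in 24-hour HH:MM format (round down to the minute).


Start time: 10:23 = 623 minutes from midnight
End time: 14:12 = 852 minutes from midnight
Sum: 623 + 852 = 1475
Midpoint: 1475 / 2 = 737 minutes
Convert: 737 / 60 = 12 hours, 17 minutes
Result: 12:17

12:17


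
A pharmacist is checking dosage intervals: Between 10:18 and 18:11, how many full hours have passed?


Start: 10:18
End: 18:11
Hour difference: 18 - 10 = 8 hours
Minute difference: 11 - 18 = -7 minutes
Total minutes: 473
Complete hours: 473 / 60 = 7 (remainder 53)

7


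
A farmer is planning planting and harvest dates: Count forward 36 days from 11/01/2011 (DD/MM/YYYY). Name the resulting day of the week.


Start: 2011-01-11 (Tuesday)
Step 1 - find target date: add 36 days
  2011-01-11 + 36 days = 2011-02-16
Step 2 - day of week:
  36 mod 7 = 1
  Tuesday + 1 days -> Wednesday
Result: Wednesday (2011-02-16)

Wednesday


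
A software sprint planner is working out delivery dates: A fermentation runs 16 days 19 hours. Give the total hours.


Days: 16
Extra hours: 19
Hours per day: 24
Days to hours: 16 x 24 = 384
Total: 384 + 19 = 403

403


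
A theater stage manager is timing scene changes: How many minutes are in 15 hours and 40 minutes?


Hours: 15
Minutes: 40
Convert hours to minutes: 15 x 60 = 900
Add remaining minutes: 900 + 40 = 940

940


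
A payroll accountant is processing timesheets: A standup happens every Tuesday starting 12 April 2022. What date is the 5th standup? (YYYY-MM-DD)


First occurrence: 2022-04-12 (occurrence 1)
Each occurrence is 7 days after the previous.
Occurrence 5 is 4 weeks after the first.
4 weeks = 28 days
2022-04-12 + 28 days = 2022-05-10

2022-05-10


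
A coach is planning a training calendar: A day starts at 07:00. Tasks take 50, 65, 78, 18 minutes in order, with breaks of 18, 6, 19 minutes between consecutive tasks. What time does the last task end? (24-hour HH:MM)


Start: 07:00 = 420 min from midnight
  after task 1 (50 min): 07:50
  after break (18 min): 08:08
  after task 2 (65 min): 09:13
  after break (6 min): 09:19
  after task 3 (78 min): 10:37
  after break (19 min): 10:56
  after task 4 (18 min): 11:14
Total elapsed: 254 minutes
End time: 11:14

11:14


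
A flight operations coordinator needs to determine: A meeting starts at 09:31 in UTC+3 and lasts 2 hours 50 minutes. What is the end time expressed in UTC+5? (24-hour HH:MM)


Start: 09:31 in UTC+3
Step 1 - add duration:
  minutes: 31 + 50 = 81 (carry 1h)
  hours: 9 + 2 + 1 = 12
  end in UTC+3: 12:21
Step 2 - convert UTC+3 -> UTC+5:
  offset difference: 5 - (3) = 2 hours
  12 + (2) = 14 -> mod 24 = 14
Result: 14:21 in UTC+5

14:21


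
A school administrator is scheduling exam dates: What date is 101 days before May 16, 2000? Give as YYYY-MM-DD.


Start: 2000-05-16
Subtracting 101 days
Days already passed in May: 16
After going back through May: 85 more days to subtract
April 2000: 30 days, 55 remaining
March 2000: 31 days, 24 remaining
February 2000 has 29 days, need 24
Result: 2000-02-05

2000-02-05
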